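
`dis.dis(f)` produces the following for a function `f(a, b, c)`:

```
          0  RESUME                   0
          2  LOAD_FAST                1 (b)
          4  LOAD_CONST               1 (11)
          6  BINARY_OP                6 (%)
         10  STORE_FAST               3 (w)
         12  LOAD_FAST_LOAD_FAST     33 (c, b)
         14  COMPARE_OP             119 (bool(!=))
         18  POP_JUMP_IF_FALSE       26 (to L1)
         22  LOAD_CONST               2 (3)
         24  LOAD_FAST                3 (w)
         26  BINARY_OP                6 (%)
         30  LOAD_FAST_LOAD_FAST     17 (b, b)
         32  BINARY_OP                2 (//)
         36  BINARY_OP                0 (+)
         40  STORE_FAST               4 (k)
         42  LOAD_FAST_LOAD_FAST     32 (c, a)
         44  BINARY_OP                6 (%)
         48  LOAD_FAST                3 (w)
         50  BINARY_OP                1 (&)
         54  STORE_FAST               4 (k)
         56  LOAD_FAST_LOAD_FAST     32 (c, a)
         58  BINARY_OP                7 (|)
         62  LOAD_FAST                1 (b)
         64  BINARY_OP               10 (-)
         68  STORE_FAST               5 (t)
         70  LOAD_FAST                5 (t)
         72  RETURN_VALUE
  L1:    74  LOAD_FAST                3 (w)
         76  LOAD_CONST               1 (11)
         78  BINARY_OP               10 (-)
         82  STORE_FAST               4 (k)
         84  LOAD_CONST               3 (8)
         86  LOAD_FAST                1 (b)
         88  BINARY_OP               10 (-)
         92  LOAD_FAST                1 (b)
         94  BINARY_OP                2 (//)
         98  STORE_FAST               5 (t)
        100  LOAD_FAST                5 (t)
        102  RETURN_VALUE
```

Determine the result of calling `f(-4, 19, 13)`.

LOAD_FAST b → push 19. Stack: [19]
LOAD_CONST → push 11. Stack: [19, 11]
BINARY_OP % → 19 % 11 = 8. Stack: [8]
STORE_FAST w → w=8. Stack: []
LOAD_FAST_LOAD_FAST c,b → push 13,19. Stack: [13, 19]
COMPARE_OP bool(!=) → 13 vs 19 = True. Stack: [True]
POP_JUMP_IF_FALSE → pop True; no jump. Stack: []
LOAD_CONST → push 3. Stack: [3]
LOAD_FAST w → push 8. Stack: [3, 8]
BINARY_OP % → 3 % 8 = 3. Stack: [3]
LOAD_FAST_LOAD_FAST b,b → push 19,19. Stack: [3, 19, 19]
BINARY_OP // → 19 // 19 = 1. Stack: [3, 1]
BINARY_OP + → 3 + 1 = 4. Stack: [4]
STORE_FAST k → k=4. Stack: []
LOAD_FAST_LOAD_FAST c,a → push 13,-4. Stack: [13, -4]
BINARY_OP % → 13 % -4 = -3. Stack: [-3]
LOAD_FAST w → push 8. Stack: [-3, 8]
BINARY_OP & → -3 & 8 = 8. Stack: [8]
STORE_FAST k → k=8. Stack: []
LOAD_FAST_LOAD_FAST c,a → push 13,-4. Stack: [13, -4]
BINARY_OP | → 13 | -4 = -3. Stack: [-3]
LOAD_FAST b → push 19. Stack: [-3, 19]
BINARY_OP - → -3 - 19 = -22. Stack: [-22]
STORE_FAST t → t=-22. Stack: []
LOAD_FAST t → push -22. Stack: [-22]
RETURN_VALUE → return -22.

-22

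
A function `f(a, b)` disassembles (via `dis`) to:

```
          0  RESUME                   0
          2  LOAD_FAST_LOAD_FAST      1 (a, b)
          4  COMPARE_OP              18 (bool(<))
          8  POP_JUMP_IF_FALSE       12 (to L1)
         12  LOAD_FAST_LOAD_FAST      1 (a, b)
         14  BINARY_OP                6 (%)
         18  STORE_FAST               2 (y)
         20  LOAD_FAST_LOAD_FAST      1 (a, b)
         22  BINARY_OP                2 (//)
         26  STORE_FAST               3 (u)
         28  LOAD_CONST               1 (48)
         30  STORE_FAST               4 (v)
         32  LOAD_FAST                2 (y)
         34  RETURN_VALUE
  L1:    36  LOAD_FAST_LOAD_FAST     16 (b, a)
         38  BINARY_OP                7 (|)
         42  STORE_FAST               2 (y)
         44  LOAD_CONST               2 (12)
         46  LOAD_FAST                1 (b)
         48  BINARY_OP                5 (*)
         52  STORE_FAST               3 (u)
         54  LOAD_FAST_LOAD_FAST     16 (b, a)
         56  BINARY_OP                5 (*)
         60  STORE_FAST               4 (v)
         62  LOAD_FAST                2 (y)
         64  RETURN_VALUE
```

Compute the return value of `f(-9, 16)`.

7

LOAD_FAST_LOAD_FAST a,b → push -9,16. Stack: [-9, 16]
COMPARE_OP bool(<) → -9 vs 16 = True. Stack: [True]
POP_JUMP_IF_FALSE → pop True; no jump. Stack: []
LOAD_FAST_LOAD_FAST a,b → push -9,16. Stack: [-9, 16]
BINARY_OP % → -9 % 16 = 7. Stack: [7]
STORE_FAST y → y=7. Stack: []
LOAD_FAST_LOAD_FAST a,b → push -9,16. Stack: [-9, 16]
BINARY_OP // → -9 // 16 = -1. Stack: [-1]
STORE_FAST u → u=-1. Stack: []
LOAD_CONST → push 48. Stack: [48]
STORE_FAST v → v=48. Stack: []
LOAD_FAST y → push 7. Stack: [7]
RETURN_VALUE → return 7.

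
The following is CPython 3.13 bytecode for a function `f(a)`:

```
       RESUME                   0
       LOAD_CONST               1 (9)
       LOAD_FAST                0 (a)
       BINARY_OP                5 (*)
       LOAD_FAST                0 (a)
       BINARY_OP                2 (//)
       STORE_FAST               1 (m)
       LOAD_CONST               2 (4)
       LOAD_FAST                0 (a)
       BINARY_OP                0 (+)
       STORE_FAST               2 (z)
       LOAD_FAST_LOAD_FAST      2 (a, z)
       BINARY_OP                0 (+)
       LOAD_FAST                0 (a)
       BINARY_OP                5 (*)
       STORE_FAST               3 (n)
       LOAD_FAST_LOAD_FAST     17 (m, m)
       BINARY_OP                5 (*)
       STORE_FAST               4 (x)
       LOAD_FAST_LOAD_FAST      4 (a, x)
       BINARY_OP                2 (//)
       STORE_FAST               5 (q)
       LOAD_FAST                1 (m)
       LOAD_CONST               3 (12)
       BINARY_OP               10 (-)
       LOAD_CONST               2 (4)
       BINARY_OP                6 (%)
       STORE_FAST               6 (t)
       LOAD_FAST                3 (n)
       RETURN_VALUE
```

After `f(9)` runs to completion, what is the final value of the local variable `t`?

LOAD_CONST → push 9. Stack: [9]
LOAD_FAST a → push 9. Stack: [9, 9]
BINARY_OP * → 9 * 9 = 81. Stack: [81]
LOAD_FAST a → push 9. Stack: [81, 9]
BINARY_OP // → 81 // 9 = 9. Stack: [9]
STORE_FAST m → m=9. Stack: []
LOAD_CONST → push 4. Stack: [4]
LOAD_FAST a → push 9. Stack: [4, 9]
BINARY_OP + → 4 + 9 = 13. Stack: [13]
STORE_FAST z → z=13. Stack: []
LOAD_FAST_LOAD_FAST a,z → push 9,13. Stack: [9, 13]
BINARY_OP + → 9 + 13 = 22. Stack: [22]
LOAD_FAST a → push 9. Stack: [22, 9]
BINARY_OP * → 22 * 9 = 198. Stack: [198]
STORE_FAST n → n=198. Stack: []
LOAD_FAST_LOAD_FAST m,m → push 9,9. Stack: [9, 9]
BINARY_OP * → 9 * 9 = 81. Stack: [81]
STORE_FAST x → x=81. Stack: []
LOAD_FAST_LOAD_FAST a,x → push 9,81. Stack: [9, 81]
BINARY_OP // → 9 // 81 = 0. Stack: [0]
STORE_FAST q → q=0. Stack: []
LOAD_FAST m → push 9. Stack: [9]
LOAD_CONST → push 12. Stack: [9, 12]
BINARY_OP - → 9 - 12 = -3. Stack: [-3]
LOAD_CONST → push 4. Stack: [-3, 4]
BINARY_OP % → -3 % 4 = 1. Stack: [1]
STORE_FAST t → t=1. Stack: []
LOAD_FAST n → push 198. Stack: [198]
RETURN_VALUE → return 198.

1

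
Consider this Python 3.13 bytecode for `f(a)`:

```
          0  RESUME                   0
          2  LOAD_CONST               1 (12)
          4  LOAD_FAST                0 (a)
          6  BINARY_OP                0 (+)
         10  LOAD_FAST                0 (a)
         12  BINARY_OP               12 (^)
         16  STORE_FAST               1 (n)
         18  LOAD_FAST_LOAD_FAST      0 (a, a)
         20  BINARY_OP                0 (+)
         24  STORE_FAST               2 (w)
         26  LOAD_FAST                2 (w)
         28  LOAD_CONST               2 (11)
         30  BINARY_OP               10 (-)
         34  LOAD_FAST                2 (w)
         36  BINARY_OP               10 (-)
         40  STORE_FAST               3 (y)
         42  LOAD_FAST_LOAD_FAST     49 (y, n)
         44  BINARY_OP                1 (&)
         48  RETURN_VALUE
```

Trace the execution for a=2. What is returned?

LOAD_CONST → push 12. Stack: [12]
LOAD_FAST a → push 2. Stack: [12, 2]
BINARY_OP + → 12 + 2 = 14. Stack: [14]
LOAD_FAST a → push 2. Stack: [14, 2]
BINARY_OP ^ → 14 ^ 2 = 12. Stack: [12]
STORE_FAST n → n=12. Stack: []
LOAD_FAST_LOAD_FAST a,a → push 2,2. Stack: [2, 2]
BINARY_OP + → 2 + 2 = 4. Stack: [4]
STORE_FAST w → w=4. Stack: []
LOAD_FAST w → push 4. Stack: [4]
LOAD_CONST → push 11. Stack: [4, 11]
BINARY_OP - → 4 - 11 = -7. Stack: [-7]
LOAD_FAST w → push 4. Stack: [-7, 4]
BINARY_OP - → -7 - 4 = -11. Stack: [-11]
STORE_FAST y → y=-11. Stack: []
LOAD_FAST_LOAD_FAST y,n → push -11,12. Stack: [-11, 12]
BINARY_OP & → -11 & 12 = 4. Stack: [4]
RETURN_VALUE → return 4.

4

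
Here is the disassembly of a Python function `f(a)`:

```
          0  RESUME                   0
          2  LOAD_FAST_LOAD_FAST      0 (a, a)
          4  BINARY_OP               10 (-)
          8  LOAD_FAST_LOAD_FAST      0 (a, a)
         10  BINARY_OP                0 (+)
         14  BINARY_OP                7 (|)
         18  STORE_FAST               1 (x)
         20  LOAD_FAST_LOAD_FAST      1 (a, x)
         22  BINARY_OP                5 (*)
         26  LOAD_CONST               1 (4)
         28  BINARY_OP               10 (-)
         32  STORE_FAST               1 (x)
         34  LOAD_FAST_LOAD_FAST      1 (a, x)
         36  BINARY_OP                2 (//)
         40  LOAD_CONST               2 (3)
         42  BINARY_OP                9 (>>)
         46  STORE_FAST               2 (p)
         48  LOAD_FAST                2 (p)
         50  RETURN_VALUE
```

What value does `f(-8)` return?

LOAD_FAST_LOAD_FAST a,a → push -8,-8. Stack: [-8, -8]
BINARY_OP - → -8 - -8 = 0. Stack: [0]
LOAD_FAST_LOAD_FAST a,a → push -8,-8. Stack: [0, -8, -8]
BINARY_OP + → -8 + -8 = -16. Stack: [0, -16]
BINARY_OP | → 0 | -16 = -16. Stack: [-16]
STORE_FAST x → x=-16. Stack: []
LOAD_FAST_LOAD_FAST a,x → push -8,-16. Stack: [-8, -16]
BINARY_OP * → -8 * -16 = 128. Stack: [128]
LOAD_CONST → push 4. Stack: [128, 4]
BINARY_OP - → 128 - 4 = 124. Stack: [124]
STORE_FAST x → x=124. Stack: []
LOAD_FAST_LOAD_FAST a,x → push -8,124. Stack: [-8, 124]
BINARY_OP // → -8 // 124 = -1. Stack: [-1]
LOAD_CONST → push 3. Stack: [-1, 3]
BINARY_OP >> → -1 >> 3 = -1. Stack: [-1]
STORE_FAST p → p=-1. Stack: []
LOAD_FAST p → push -1. Stack: [-1]
RETURN_VALUE → return -1.

-1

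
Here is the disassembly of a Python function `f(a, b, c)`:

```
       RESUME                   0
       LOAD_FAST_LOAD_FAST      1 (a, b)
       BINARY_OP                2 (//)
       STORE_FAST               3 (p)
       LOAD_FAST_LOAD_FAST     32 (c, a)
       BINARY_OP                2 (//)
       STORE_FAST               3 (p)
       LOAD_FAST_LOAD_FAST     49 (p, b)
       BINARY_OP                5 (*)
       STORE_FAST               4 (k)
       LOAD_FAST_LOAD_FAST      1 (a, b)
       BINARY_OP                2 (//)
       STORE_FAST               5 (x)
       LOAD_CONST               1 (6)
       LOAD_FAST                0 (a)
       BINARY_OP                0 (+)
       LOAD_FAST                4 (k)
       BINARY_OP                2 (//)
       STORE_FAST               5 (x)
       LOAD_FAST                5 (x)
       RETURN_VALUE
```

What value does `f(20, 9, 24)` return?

2

LOAD_FAST_LOAD_FAST a,b → push 20,9. Stack: [20, 9]
BINARY_OP // → 20 // 9 = 2. Stack: [2]
STORE_FAST p → p=2. Stack: []
LOAD_FAST_LOAD_FAST c,a → push 24,20. Stack: [24, 20]
BINARY_OP // → 24 // 20 = 1. Stack: [1]
STORE_FAST p → p=1. Stack: []
LOAD_FAST_LOAD_FAST p,b → push 1,9. Stack: [1, 9]
BINARY_OP * → 1 * 9 = 9. Stack: [9]
STORE_FAST k → k=9. Stack: []
LOAD_FAST_LOAD_FAST a,b → push 20,9. Stack: [20, 9]
BINARY_OP // → 20 // 9 = 2. Stack: [2]
STORE_FAST x → x=2. Stack: []
LOAD_CONST → push 6. Stack: [6]
LOAD_FAST a → push 20. Stack: [6, 20]
BINARY_OP + → 6 + 20 = 26. Stack: [26]
LOAD_FAST k → push 9. Stack: [26, 9]
BINARY_OP // → 26 // 9 = 2. Stack: [2]
STORE_FAST x → x=2. Stack: []
LOAD_FAST x → push 2. Stack: [2]
RETURN_VALUE → return 2.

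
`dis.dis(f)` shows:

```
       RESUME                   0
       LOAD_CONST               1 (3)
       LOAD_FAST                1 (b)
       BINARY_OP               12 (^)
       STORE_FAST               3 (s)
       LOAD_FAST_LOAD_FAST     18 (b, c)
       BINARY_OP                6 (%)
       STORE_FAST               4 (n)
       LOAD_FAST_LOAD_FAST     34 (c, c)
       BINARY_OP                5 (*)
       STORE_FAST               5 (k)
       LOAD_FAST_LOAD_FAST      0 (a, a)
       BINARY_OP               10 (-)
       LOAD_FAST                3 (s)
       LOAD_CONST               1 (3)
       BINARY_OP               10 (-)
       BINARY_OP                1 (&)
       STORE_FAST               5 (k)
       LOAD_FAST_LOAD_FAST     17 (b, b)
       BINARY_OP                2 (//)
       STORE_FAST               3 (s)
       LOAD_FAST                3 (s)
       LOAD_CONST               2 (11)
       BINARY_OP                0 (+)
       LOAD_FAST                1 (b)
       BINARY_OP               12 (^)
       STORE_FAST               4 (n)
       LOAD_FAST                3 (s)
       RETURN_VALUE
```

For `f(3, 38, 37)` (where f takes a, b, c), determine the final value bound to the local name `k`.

0

LOAD_CONST → push 3. Stack: [3]
LOAD_FAST b → push 38. Stack: [3, 38]
BINARY_OP ^ → 3 ^ 38 = 37. Stack: [37]
STORE_FAST s → s=37. Stack: []
LOAD_FAST_LOAD_FAST b,c → push 38,37. Stack: [38, 37]
BINARY_OP % → 38 % 37 = 1. Stack: [1]
STORE_FAST n → n=1. Stack: []
LOAD_FAST_LOAD_FAST c,c → push 37,37. Stack: [37, 37]
BINARY_OP * → 37 * 37 = 1369. Stack: [1369]
STORE_FAST k → k=1369. Stack: []
LOAD_FAST_LOAD_FAST a,a → push 3,3. Stack: [3, 3]
BINARY_OP - → 3 - 3 = 0. Stack: [0]
LOAD_FAST s → push 37. Stack: [0, 37]
LOAD_CONST → push 3. Stack: [0, 37, 3]
BINARY_OP - → 37 - 3 = 34. Stack: [0, 34]
BINARY_OP & → 0 & 34 = 0. Stack: [0]
STORE_FAST k → k=0. Stack: []
LOAD_FAST_LOAD_FAST b,b → push 38,38. Stack: [38, 38]
BINARY_OP // → 38 // 38 = 1. Stack: [1]
STORE_FAST s → s=1. Stack: []
LOAD_FAST s → push 1. Stack: [1]
LOAD_CONST → push 11. Stack: [1, 11]
BINARY_OP + → 1 + 11 = 12. Stack: [12]
LOAD_FAST b → push 38. Stack: [12, 38]
BINARY_OP ^ → 12 ^ 38 = 42. Stack: [42]
STORE_FAST n → n=42. Stack: []
LOAD_FAST s → push 1. Stack: [1]
RETURN_VALUE → return 1.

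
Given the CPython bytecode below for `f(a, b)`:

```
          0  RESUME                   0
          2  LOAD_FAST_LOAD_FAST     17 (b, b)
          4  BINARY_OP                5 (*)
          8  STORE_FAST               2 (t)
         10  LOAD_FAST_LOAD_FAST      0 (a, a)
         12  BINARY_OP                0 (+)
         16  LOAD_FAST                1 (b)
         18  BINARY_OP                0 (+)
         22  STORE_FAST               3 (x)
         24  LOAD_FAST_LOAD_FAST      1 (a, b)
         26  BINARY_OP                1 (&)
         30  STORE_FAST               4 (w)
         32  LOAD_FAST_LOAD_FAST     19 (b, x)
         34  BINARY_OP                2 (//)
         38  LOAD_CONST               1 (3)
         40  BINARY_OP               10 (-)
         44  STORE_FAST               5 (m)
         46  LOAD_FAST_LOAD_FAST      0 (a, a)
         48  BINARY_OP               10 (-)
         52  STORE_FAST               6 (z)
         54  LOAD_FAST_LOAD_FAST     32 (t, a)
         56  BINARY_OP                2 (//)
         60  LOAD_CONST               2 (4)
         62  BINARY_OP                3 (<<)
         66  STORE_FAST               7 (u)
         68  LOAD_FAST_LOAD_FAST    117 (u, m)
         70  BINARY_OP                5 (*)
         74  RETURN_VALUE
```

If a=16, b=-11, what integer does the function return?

LOAD_FAST_LOAD_FAST b,b → push -11,-11. Stack: [-11, -11]
BINARY_OP * → -11 * -11 = 121. Stack: [121]
STORE_FAST t → t=121. Stack: []
LOAD_FAST_LOAD_FAST a,a → push 16,16. Stack: [16, 16]
BINARY_OP + → 16 + 16 = 32. Stack: [32]
LOAD_FAST b → push -11. Stack: [32, -11]
BINARY_OP + → 32 + -11 = 21. Stack: [21]
STORE_FAST x → x=21. Stack: []
LOAD_FAST_LOAD_FAST a,b → push 16,-11. Stack: [16, -11]
BINARY_OP & → 16 & -11 = 16. Stack: [16]
STORE_FAST w → w=16. Stack: []
LOAD_FAST_LOAD_FAST b,x → push -11,21. Stack: [-11, 21]
BINARY_OP // → -11 // 21 = -1. Stack: [-1]
LOAD_CONST → push 3. Stack: [-1, 3]
BINARY_OP - → -1 - 3 = -4. Stack: [-4]
STORE_FAST m → m=-4. Stack: []
LOAD_FAST_LOAD_FAST a,a → push 16,16. Stack: [16, 16]
BINARY_OP - → 16 - 16 = 0. Stack: [0]
STORE_FAST z → z=0. Stack: []
LOAD_FAST_LOAD_FAST t,a → push 121,16. Stack: [121, 16]
BINARY_OP // → 121 // 16 = 7. Stack: [7]
LOAD_CONST → push 4. Stack: [7, 4]
BINARY_OP << → 7 << 4 = 112. Stack: [112]
STORE_FAST u → u=112. Stack: []
LOAD_FAST_LOAD_FAST u,m → push 112,-4. Stack: [112, -4]
BINARY_OP * → 112 * -4 = -448. Stack: [-448]
RETURN_VALUE → return -448.

-448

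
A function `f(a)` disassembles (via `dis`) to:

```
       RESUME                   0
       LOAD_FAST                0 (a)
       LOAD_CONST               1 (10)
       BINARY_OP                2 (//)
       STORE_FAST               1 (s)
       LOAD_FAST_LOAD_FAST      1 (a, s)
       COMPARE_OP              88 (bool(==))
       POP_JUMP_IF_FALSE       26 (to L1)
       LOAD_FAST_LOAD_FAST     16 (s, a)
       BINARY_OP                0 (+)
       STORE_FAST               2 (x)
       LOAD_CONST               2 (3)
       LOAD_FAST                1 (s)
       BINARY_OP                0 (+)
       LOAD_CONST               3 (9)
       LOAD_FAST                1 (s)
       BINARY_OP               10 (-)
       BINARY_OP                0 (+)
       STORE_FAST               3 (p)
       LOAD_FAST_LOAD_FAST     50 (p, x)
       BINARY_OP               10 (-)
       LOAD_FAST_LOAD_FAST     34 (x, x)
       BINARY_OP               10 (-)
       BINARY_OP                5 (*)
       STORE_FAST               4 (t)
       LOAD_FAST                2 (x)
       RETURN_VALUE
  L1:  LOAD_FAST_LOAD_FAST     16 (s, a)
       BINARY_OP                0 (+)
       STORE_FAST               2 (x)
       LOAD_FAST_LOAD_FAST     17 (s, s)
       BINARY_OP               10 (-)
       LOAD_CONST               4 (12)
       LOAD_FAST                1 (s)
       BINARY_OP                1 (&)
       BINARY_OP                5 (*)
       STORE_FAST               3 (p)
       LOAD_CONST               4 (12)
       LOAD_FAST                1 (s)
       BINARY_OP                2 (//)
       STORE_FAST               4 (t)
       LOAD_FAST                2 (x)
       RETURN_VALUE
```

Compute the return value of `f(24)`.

26

LOAD_FAST a → push 24. Stack: [24]
LOAD_CONST → push 10. Stack: [24, 10]
BINARY_OP // → 24 // 10 = 2. Stack: [2]
STORE_FAST s → s=2. Stack: []
LOAD_FAST_LOAD_FAST a,s → push 24,2. Stack: [24, 2]
COMPARE_OP bool(==) → 24 vs 2 = False. Stack: [False]
POP_JUMP_IF_FALSE → pop False; jump. Stack: []
LOAD_FAST_LOAD_FAST s,a → push 2,24. Stack: [2, 24]
BINARY_OP + → 2 + 24 = 26. Stack: [26]
STORE_FAST x → x=26. Stack: []
LOAD_FAST_LOAD_FAST s,s → push 2,2. Stack: [2, 2]
BINARY_OP - → 2 - 2 = 0. Stack: [0]
LOAD_CONST → push 12. Stack: [0, 12]
LOAD_FAST s → push 2. Stack: [0, 12, 2]
BINARY_OP & → 12 & 2 = 0. Stack: [0, 0]
BINARY_OP * → 0 * 0 = 0. Stack: [0]
STORE_FAST p → p=0. Stack: []
LOAD_CONST → push 12. Stack: [12]
LOAD_FAST s → push 2. Stack: [12, 2]
BINARY_OP // → 12 // 2 = 6. Stack: [6]
STORE_FAST t → t=6. Stack: []
LOAD_FAST x → push 26. Stack: [26]
RETURN_VALUE → return 26.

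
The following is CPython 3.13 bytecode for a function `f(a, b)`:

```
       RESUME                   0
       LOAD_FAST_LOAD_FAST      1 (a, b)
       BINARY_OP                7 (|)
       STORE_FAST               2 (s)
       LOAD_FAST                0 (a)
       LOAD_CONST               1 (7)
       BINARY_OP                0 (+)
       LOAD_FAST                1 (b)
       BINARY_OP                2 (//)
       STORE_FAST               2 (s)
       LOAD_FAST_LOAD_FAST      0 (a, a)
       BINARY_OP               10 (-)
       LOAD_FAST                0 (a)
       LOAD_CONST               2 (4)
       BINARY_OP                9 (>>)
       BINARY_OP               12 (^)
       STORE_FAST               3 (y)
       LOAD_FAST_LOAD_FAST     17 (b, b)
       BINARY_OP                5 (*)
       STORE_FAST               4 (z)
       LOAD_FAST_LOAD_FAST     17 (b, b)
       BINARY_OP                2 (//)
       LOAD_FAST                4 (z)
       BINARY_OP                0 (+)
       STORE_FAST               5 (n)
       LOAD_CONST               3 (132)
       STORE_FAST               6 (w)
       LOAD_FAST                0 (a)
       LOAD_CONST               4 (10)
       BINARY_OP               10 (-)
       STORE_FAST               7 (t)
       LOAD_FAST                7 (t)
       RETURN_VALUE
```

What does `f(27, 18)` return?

17

LOAD_FAST_LOAD_FAST a,b → push 27,18. Stack: [27, 18]
BINARY_OP | → 27 | 18 = 27. Stack: [27]
STORE_FAST s → s=27. Stack: []
LOAD_FAST a → push 27. Stack: [27]
LOAD_CONST → push 7. Stack: [27, 7]
BINARY_OP + → 27 + 7 = 34. Stack: [34]
LOAD_FAST b → push 18. Stack: [34, 18]
BINARY_OP // → 34 // 18 = 1. Stack: [1]
STORE_FAST s → s=1. Stack: []
LOAD_FAST_LOAD_FAST a,a → push 27,27. Stack: [27, 27]
BINARY_OP - → 27 - 27 = 0. Stack: [0]
LOAD_FAST a → push 27. Stack: [0, 27]
LOAD_CONST → push 4. Stack: [0, 27, 4]
BINARY_OP >> → 27 >> 4 = 1. Stack: [0, 1]
BINARY_OP ^ → 0 ^ 1 = 1. Stack: [1]
STORE_FAST y → y=1. Stack: []
LOAD_FAST_LOAD_FAST b,b → push 18,18. Stack: [18, 18]
BINARY_OP * → 18 * 18 = 324. Stack: [324]
STORE_FAST z → z=324. Stack: []
LOAD_FAST_LOAD_FAST b,b → push 18,18. Stack: [18, 18]
BINARY_OP // → 18 // 18 = 1. Stack: [1]
LOAD_FAST z → push 324. Stack: [1, 324]
BINARY_OP + → 1 + 324 = 325. Stack: [325]
STORE_FAST n → n=325. Stack: []
LOAD_CONST → push 132. Stack: [132]
STORE_FAST w → w=132. Stack: []
LOAD_FAST a → push 27. Stack: [27]
LOAD_CONST → push 10. Stack: [27, 10]
BINARY_OP - → 27 - 10 = 17. Stack: [17]
STORE_FAST t → t=17. Stack: []
LOAD_FAST t → push 17. Stack: [17]
RETURN_VALUE → return 17.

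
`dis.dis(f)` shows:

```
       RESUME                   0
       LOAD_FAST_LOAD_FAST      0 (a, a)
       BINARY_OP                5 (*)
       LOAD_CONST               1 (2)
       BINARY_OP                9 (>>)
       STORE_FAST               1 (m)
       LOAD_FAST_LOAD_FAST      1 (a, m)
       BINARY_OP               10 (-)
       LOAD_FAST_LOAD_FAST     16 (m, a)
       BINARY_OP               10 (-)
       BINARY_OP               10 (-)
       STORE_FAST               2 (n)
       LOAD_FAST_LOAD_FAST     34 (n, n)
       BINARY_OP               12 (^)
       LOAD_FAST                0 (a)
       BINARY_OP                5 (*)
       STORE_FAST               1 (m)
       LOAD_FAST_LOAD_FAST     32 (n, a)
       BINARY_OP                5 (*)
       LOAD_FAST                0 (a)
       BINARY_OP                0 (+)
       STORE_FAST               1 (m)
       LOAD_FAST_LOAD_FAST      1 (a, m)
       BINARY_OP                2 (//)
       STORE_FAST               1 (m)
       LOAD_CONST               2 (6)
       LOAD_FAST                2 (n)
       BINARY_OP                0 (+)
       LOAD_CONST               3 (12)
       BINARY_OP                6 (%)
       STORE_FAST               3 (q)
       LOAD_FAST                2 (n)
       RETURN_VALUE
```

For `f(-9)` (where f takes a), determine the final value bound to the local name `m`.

LOAD_FAST_LOAD_FAST a,a → push -9,-9. Stack: [-9, -9]
BINARY_OP * → -9 * -9 = 81. Stack: [81]
LOAD_CONST → push 2. Stack: [81, 2]
BINARY_OP >> → 81 >> 2 = 20. Stack: [20]
STORE_FAST m → m=20. Stack: []
LOAD_FAST_LOAD_FAST a,m → push -9,20. Stack: [-9, 20]
BINARY_OP - → -9 - 20 = -29. Stack: [-29]
LOAD_FAST_LOAD_FAST m,a → push 20,-9. Stack: [-29, 20, -9]
BINARY_OP - → 20 - -9 = 29. Stack: [-29, 29]
BINARY_OP - → -29 - 29 = -58. Stack: [-58]
STORE_FAST n → n=-58. Stack: []
LOAD_FAST_LOAD_FAST n,n → push -58,-58. Stack: [-58, -58]
BINARY_OP ^ → -58 ^ -58 = 0. Stack: [0]
LOAD_FAST a → push -9. Stack: [0, -9]
BINARY_OP * → 0 * -9 = 0. Stack: [0]
STORE_FAST m → m=0. Stack: []
LOAD_FAST_LOAD_FAST n,a → push -58,-9. Stack: [-58, -9]
BINARY_OP * → -58 * -9 = 522. Stack: [522]
LOAD_FAST a → push -9. Stack: [522, -9]
BINARY_OP + → 522 + -9 = 513. Stack: [513]
STORE_FAST m → m=513. Stack: []
LOAD_FAST_LOAD_FAST a,m → push -9,513. Stack: [-9, 513]
BINARY_OP // → -9 // 513 = -1. Stack: [-1]
STORE_FAST m → m=-1. Stack: []
LOAD_CONST → push 6. Stack: [6]
LOAD_FAST n → push -58. Stack: [6, -58]
BINARY_OP + → 6 + -58 = -52. Stack: [-52]
LOAD_CONST → push 12. Stack: [-52, 12]
BINARY_OP % → -52 % 12 = 8. Stack: [8]
STORE_FAST q → q=8. Stack: []
LOAD_FAST n → push -58. Stack: [-58]
RETURN_VALUE → return -58.

-1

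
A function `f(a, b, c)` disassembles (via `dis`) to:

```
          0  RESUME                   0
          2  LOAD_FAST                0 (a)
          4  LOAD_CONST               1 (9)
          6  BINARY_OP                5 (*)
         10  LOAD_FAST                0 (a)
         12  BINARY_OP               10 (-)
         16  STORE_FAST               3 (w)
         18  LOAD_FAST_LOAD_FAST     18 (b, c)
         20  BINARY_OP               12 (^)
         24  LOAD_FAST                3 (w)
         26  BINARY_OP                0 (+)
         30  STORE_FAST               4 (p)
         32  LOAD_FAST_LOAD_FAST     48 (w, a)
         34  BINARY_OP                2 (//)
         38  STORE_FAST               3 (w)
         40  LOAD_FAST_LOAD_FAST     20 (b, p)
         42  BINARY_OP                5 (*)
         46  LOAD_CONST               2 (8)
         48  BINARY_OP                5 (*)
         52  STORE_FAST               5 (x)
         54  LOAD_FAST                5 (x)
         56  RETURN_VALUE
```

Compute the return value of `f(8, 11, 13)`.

6160

LOAD_FAST a → push 8. Stack: [8]
LOAD_CONST → push 9. Stack: [8, 9]
BINARY_OP * → 8 * 9 = 72. Stack: [72]
LOAD_FAST a → push 8. Stack: [72, 8]
BINARY_OP - → 72 - 8 = 64. Stack: [64]
STORE_FAST w → w=64. Stack: []
LOAD_FAST_LOAD_FAST b,c → push 11,13. Stack: [11, 13]
BINARY_OP ^ → 11 ^ 13 = 6. Stack: [6]
LOAD_FAST w → push 64. Stack: [6, 64]
BINARY_OP + → 6 + 64 = 70. Stack: [70]
STORE_FAST p → p=70. Stack: []
LOAD_FAST_LOAD_FAST w,a → push 64,8. Stack: [64, 8]
BINARY_OP // → 64 // 8 = 8. Stack: [8]
STORE_FAST w → w=8. Stack: []
LOAD_FAST_LOAD_FAST b,p → push 11,70. Stack: [11, 70]
BINARY_OP * → 11 * 70 = 770. Stack: [770]
LOAD_CONST → push 8. Stack: [770, 8]
BINARY_OP * → 770 * 8 = 6160. Stack: [6160]
STORE_FAST x → x=6160. Stack: []
LOAD_FAST x → push 6160. Stack: [6160]
RETURN_VALUE → return 6160.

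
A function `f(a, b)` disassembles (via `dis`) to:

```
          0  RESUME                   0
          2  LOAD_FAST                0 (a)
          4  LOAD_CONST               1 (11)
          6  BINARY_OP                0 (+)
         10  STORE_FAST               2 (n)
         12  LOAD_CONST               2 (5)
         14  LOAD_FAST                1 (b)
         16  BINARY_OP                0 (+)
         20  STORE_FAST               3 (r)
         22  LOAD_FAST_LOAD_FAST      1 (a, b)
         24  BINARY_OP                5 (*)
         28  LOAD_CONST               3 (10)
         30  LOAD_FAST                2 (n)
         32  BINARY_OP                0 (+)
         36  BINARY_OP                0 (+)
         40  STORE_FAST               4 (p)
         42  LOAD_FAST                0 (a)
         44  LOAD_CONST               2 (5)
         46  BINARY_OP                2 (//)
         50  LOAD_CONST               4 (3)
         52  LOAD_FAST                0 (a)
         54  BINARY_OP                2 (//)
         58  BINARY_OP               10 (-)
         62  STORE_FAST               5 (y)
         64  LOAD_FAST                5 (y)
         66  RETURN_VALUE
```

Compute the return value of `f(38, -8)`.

LOAD_FAST a → push 38. Stack: [38]
LOAD_CONST → push 11. Stack: [38, 11]
BINARY_OP + → 38 + 11 = 49. Stack: [49]
STORE_FAST n → n=49. Stack: []
LOAD_CONST → push 5. Stack: [5]
LOAD_FAST b → push -8. Stack: [5, -8]
BINARY_OP + → 5 + -8 = -3. Stack: [-3]
STORE_FAST r → r=-3. Stack: []
LOAD_FAST_LOAD_FAST a,b → push 38,-8. Stack: [38, -8]
BINARY_OP * → 38 * -8 = -304. Stack: [-304]
LOAD_CONST → push 10. Stack: [-304, 10]
LOAD_FAST n → push 49. Stack: [-304, 10, 49]
BINARY_OP + → 10 + 49 = 59. Stack: [-304, 59]
BINARY_OP + → -304 + 59 = -245. Stack: [-245]
STORE_FAST p → p=-245. Stack: []
LOAD_FAST a → push 38. Stack: [38]
LOAD_CONST → push 5. Stack: [38, 5]
BINARY_OP // → 38 // 5 = 7. Stack: [7]
LOAD_CONST → push 3. Stack: [7, 3]
LOAD_FAST a → push 38. Stack: [7, 3, 38]
BINARY_OP // → 3 // 38 = 0. Stack: [7, 0]
BINARY_OP - → 7 - 0 = 7. Stack: [7]
STORE_FAST y → y=7. Stack: []
LOAD_FAST y → push 7. Stack: [7]
RETURN_VALUE → return 7.

7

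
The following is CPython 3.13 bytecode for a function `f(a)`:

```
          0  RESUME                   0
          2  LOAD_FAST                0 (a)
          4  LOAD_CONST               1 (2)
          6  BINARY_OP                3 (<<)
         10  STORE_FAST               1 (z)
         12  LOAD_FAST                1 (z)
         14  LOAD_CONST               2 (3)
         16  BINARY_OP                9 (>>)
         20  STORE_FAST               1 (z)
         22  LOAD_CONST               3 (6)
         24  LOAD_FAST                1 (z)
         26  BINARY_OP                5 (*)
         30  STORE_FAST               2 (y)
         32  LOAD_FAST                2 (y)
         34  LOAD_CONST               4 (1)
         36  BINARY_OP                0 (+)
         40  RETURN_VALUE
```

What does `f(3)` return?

7

LOAD_FAST a → push 3. Stack: [3]
LOAD_CONST → push 2. Stack: [3, 2]
BINARY_OP << → 3 << 2 = 12. Stack: [12]
STORE_FAST z → z=12. Stack: []
LOAD_FAST z → push 12. Stack: [12]
LOAD_CONST → push 3. Stack: [12, 3]
BINARY_OP >> → 12 >> 3 = 1. Stack: [1]
STORE_FAST z → z=1. Stack: []
LOAD_CONST → push 6. Stack: [6]
LOAD_FAST z → push 1. Stack: [6, 1]
BINARY_OP * → 6 * 1 = 6. Stack: [6]
STORE_FAST y → y=6. Stack: []
LOAD_FAST y → push 6. Stack: [6]
LOAD_CONST → push 1. Stack: [6, 1]
BINARY_OP + → 6 + 1 = 7. Stack: [7]
RETURN_VALUE → return 7.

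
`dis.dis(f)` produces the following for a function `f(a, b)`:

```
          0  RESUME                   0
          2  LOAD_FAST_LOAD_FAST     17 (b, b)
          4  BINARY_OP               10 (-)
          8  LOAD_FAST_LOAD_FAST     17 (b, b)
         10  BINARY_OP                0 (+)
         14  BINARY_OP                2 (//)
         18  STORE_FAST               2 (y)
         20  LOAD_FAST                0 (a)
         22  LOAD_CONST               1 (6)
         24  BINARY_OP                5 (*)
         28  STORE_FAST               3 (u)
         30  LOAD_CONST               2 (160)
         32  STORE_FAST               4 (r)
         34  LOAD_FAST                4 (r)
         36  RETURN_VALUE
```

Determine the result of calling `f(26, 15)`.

160

LOAD_FAST_LOAD_FAST b,b → push 15,15. Stack: [15, 15]
BINARY_OP - → 15 - 15 = 0. Stack: [0]
LOAD_FAST_LOAD_FAST b,b → push 15,15. Stack: [0, 15, 15]
BINARY_OP + → 15 + 15 = 30. Stack: [0, 30]
BINARY_OP // → 0 // 30 = 0. Stack: [0]
STORE_FAST y → y=0. Stack: []
LOAD_FAST a → push 26. Stack: [26]
LOAD_CONST → push 6. Stack: [26, 6]
BINARY_OP * → 26 * 6 = 156. Stack: [156]
STORE_FAST u → u=156. Stack: []
LOAD_CONST → push 160. Stack: [160]
STORE_FAST r → r=160. Stack: []
LOAD_FAST r → push 160. Stack: [160]
RETURN_VALUE → return 160.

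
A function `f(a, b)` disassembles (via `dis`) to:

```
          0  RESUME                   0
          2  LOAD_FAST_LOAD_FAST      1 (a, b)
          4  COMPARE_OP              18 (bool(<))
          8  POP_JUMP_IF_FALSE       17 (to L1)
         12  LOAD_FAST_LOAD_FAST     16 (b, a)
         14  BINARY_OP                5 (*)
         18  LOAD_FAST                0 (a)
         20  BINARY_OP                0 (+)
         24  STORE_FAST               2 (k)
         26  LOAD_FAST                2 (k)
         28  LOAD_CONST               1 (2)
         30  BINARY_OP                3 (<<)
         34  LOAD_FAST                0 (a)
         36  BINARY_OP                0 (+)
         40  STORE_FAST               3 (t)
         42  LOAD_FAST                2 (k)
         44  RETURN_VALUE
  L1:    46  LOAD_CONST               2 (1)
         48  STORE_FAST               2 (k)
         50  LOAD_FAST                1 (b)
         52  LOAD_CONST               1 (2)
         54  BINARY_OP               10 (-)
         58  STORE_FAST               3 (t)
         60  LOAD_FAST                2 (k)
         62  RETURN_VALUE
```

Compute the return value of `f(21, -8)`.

1

LOAD_FAST_LOAD_FAST a,b → push 21,-8. Stack: [21, -8]
COMPARE_OP bool(<) → 21 vs -8 = False. Stack: [False]
POP_JUMP_IF_FALSE → pop False; jump. Stack: []
LOAD_CONST → push 1. Stack: [1]
STORE_FAST k → k=1. Stack: []
LOAD_FAST b → push -8. Stack: [-8]
LOAD_CONST → push 2. Stack: [-8, 2]
BINARY_OP - → -8 - 2 = -10. Stack: [-10]
STORE_FAST t → t=-10. Stack: []
LOAD_FAST k → push 1. Stack: [1]
RETURN_VALUE → return 1.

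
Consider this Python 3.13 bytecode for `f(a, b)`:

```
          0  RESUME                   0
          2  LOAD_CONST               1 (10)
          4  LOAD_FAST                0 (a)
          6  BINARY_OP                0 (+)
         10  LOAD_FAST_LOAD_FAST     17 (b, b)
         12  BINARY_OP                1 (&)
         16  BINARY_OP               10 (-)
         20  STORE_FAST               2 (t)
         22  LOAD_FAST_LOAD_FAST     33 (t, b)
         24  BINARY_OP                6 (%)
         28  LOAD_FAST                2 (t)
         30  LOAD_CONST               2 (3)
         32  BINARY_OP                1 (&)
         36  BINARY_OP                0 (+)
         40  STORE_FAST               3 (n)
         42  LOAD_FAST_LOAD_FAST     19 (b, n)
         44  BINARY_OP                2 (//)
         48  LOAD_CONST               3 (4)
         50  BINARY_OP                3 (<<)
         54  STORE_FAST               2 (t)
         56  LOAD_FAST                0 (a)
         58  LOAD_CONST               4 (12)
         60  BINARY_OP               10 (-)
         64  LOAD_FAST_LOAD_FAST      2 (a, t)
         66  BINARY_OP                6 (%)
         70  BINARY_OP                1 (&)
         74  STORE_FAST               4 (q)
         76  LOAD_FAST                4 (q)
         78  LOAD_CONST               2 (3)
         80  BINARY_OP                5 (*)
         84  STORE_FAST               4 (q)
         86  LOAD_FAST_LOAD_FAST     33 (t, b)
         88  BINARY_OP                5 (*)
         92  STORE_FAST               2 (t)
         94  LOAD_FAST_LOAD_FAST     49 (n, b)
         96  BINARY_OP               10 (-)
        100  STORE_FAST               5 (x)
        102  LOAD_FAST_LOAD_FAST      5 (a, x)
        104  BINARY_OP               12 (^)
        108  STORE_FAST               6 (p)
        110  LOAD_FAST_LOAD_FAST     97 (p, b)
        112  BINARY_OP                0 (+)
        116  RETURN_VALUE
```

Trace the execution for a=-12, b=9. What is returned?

20

LOAD_CONST → push 10. Stack: [10]
LOAD_FAST a → push -12. Stack: [10, -12]
BINARY_OP + → 10 + -12 = -2. Stack: [-2]
LOAD_FAST_LOAD_FAST b,b → push 9,9. Stack: [-2, 9, 9]
BINARY_OP & → 9 & 9 = 9. Stack: [-2, 9]
BINARY_OP - → -2 - 9 = -11. Stack: [-11]
STORE_FAST t → t=-11. Stack: []
LOAD_FAST_LOAD_FAST t,b → push -11,9. Stack: [-11, 9]
BINARY_OP % → -11 % 9 = 7. Stack: [7]
LOAD_FAST t → push -11. Stack: [7, -11]
LOAD_CONST → push 3. Stack: [7, -11, 3]
BINARY_OP & → -11 & 3 = 1. Stack: [7, 1]
BINARY_OP + → 7 + 1 = 8. Stack: [8]
STORE_FAST n → n=8. Stack: []
LOAD_FAST_LOAD_FAST b,n → push 9,8. Stack: [9, 8]
BINARY_OP // → 9 // 8 = 1. Stack: [1]
LOAD_CONST → push 4. Stack: [1, 4]
BINARY_OP << → 1 << 4 = 16. Stack: [16]
STORE_FAST t → t=16. Stack: []
LOAD_FAST a → push -12. Stack: [-12]
LOAD_CONST → push 12. Stack: [-12, 12]
BINARY_OP - → -12 - 12 = -24. Stack: [-24]
LOAD_FAST_LOAD_FAST a,t → push -12,16. Stack: [-24, -12, 16]
BINARY_OP % → -12 % 16 = 4. Stack: [-24, 4]
BINARY_OP & → -24 & 4 = 0. Stack: [0]
STORE_FAST q → q=0. Stack: []
LOAD_FAST q → push 0. Stack: [0]
LOAD_CONST → push 3. Stack: [0, 3]
BINARY_OP * → 0 * 3 = 0. Stack: [0]
STORE_FAST q → q=0. Stack: []
LOAD_FAST_LOAD_FAST t,b → push 16,9. Stack: [16, 9]
BINARY_OP * → 16 * 9 = 144. Stack: [144]
STORE_FAST t → t=144. Stack: []
LOAD_FAST_LOAD_FAST n,b → push 8,9. Stack: [8, 9]
BINARY_OP - → 8 - 9 = -1. Stack: [-1]
STORE_FAST x → x=-1. Stack: []
LOAD_FAST_LOAD_FAST a,x → push -12,-1. Stack: [-12, -1]
BINARY_OP ^ → -12 ^ -1 = 11. Stack: [11]
STORE_FAST p → p=11. Stack: []
LOAD_FAST_LOAD_FAST p,b → push 11,9. Stack: [11, 9]
BINARY_OP + → 11 + 9 = 20. Stack: [20]
RETURN_VALUE → return 20.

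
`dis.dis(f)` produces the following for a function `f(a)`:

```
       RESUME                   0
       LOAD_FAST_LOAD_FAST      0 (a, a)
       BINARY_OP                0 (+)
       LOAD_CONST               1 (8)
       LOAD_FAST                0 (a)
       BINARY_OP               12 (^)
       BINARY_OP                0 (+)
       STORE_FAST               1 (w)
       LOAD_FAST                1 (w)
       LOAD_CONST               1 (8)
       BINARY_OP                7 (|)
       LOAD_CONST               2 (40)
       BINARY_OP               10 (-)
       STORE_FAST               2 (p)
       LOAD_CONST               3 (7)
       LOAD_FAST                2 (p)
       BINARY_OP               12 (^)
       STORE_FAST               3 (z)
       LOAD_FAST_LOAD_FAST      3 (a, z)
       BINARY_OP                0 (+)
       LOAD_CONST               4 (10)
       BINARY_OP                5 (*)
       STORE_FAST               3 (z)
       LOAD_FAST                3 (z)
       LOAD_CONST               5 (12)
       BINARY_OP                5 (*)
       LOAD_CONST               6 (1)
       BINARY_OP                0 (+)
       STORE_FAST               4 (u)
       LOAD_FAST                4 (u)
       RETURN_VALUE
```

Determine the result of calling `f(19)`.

6841

LOAD_FAST_LOAD_FAST a,a → push 19,19. Stack: [19, 19]
BINARY_OP + → 19 + 19 = 38. Stack: [38]
LOAD_CONST → push 8. Stack: [38, 8]
LOAD_FAST a → push 19. Stack: [38, 8, 19]
BINARY_OP ^ → 8 ^ 19 = 27. Stack: [38, 27]
BINARY_OP + → 38 + 27 = 65. Stack: [65]
STORE_FAST w → w=65. Stack: []
LOAD_FAST w → push 65. Stack: [65]
LOAD_CONST → push 8. Stack: [65, 8]
BINARY_OP | → 65 | 8 = 73. Stack: [73]
LOAD_CONST → push 40. Stack: [73, 40]
BINARY_OP - → 73 - 40 = 33. Stack: [33]
STORE_FAST p → p=33. Stack: []
LOAD_CONST → push 7. Stack: [7]
LOAD_FAST p → push 33. Stack: [7, 33]
BINARY_OP ^ → 7 ^ 33 = 38. Stack: [38]
STORE_FAST z → z=38. Stack: []
LOAD_FAST_LOAD_FAST a,z → push 19,38. Stack: [19, 38]
BINARY_OP + → 19 + 38 = 57. Stack: [57]
LOAD_CONST → push 10. Stack: [57, 10]
BINARY_OP * → 57 * 10 = 570. Stack: [570]
STORE_FAST z → z=570. Stack: []
LOAD_FAST z → push 570. Stack: [570]
LOAD_CONST → push 12. Stack: [570, 12]
BINARY_OP * → 570 * 12 = 6840. Stack: [6840]
LOAD_CONST → push 1. Stack: [6840, 1]
BINARY_OP + → 6840 + 1 = 6841. Stack: [6841]
STORE_FAST u → u=6841. Stack: []
LOAD_FAST u → push 6841. Stack: [6841]
RETURN_VALUE → return 6841.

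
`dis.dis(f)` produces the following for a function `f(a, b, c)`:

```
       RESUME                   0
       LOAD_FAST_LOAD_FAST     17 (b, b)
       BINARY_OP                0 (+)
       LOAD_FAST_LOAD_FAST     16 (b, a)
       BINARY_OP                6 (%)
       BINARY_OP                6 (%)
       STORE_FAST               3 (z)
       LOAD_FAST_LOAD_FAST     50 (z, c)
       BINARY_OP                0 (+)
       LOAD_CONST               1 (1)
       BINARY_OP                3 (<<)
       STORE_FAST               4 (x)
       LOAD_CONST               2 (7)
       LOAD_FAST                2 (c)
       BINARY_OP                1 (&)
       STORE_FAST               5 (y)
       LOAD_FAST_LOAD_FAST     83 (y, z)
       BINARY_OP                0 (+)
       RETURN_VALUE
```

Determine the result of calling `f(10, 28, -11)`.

5

LOAD_FAST_LOAD_FAST b,b → push 28,28. Stack: [28, 28]
BINARY_OP + → 28 + 28 = 56. Stack: [56]
LOAD_FAST_LOAD_FAST b,a → push 28,10. Stack: [56, 28, 10]
BINARY_OP % → 28 % 10 = 8. Stack: [56, 8]
BINARY_OP % → 56 % 8 = 0. Stack: [0]
STORE_FAST z → z=0. Stack: []
LOAD_FAST_LOAD_FAST z,c → push 0,-11. Stack: [0, -11]
BINARY_OP + → 0 + -11 = -11. Stack: [-11]
LOAD_CONST → push 1. Stack: [-11, 1]
BINARY_OP << → -11 << 1 = -22. Stack: [-22]
STORE_FAST x → x=-22. Stack: []
LOAD_CONST → push 7. Stack: [7]
LOAD_FAST c → push -11. Stack: [7, -11]
BINARY_OP & → 7 & -11 = 5. Stack: [5]
STORE_FAST y → y=5. Stack: []
LOAD_FAST_LOAD_FAST y,z → push 5,0. Stack: [5, 0]
BINARY_OP + → 5 + 0 = 5. Stack: [5]
RETURN_VALUE → return 5.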